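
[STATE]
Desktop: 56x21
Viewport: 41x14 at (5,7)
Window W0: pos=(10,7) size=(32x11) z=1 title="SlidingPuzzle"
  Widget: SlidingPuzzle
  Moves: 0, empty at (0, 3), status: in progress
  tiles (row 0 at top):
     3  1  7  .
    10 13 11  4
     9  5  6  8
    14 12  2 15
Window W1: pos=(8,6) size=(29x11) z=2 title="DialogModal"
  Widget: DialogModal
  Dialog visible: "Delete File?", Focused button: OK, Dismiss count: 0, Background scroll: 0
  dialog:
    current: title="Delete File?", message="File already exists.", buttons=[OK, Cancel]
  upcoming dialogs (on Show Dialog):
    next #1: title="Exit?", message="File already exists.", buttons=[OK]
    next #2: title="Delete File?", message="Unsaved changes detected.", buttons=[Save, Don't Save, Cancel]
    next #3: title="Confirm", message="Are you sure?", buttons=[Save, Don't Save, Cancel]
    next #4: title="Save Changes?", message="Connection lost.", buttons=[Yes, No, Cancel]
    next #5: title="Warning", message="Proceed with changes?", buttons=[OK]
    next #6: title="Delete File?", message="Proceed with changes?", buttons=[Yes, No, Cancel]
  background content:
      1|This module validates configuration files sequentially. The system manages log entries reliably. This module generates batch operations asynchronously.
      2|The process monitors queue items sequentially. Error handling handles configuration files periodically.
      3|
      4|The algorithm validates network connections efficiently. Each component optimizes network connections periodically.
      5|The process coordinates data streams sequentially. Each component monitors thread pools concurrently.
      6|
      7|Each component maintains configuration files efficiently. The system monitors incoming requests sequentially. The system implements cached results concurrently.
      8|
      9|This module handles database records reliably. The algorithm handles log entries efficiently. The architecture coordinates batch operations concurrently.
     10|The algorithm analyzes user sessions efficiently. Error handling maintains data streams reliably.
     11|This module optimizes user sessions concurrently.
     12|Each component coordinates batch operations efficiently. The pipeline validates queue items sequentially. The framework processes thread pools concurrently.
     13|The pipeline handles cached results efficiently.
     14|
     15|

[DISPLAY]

   ┃ DialogModal               ┃━━━━┓    
   ┠───────────────────────────┨    ┃    
   ┃This module validates confi┃────┨    
   ┃Th┌─────────────────────┐e ┃    ┃    
   ┃  │     Delete File?    │  ┃    ┃    
   ┃Th│ File already exists.│et┃    ┃    
   ┃Th│    [OK]  Cancel     │at┃    ┃    
   ┃  └─────────────────────┘  ┃    ┃    
   ┃Each component maintains co┃    ┃    
   ┗━━━━━━━━━━━━━━━━━━━━━━━━━━━┛    ┃    
     ┗━━━━━━━━━━━━━━━━━━━━━━━━━━━━━━┛    
                                         
                                         
                                         


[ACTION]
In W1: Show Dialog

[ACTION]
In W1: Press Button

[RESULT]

   ┃ DialogModal               ┃━━━━┓    
   ┠───────────────────────────┨    ┃    
   ┃This module validates confi┃────┨    
   ┃The process monitors queue ┃    ┃    
   ┃                           ┃    ┃    
   ┃The algorithm validates net┃    ┃    
   ┃The process coordinates dat┃    ┃    
   ┃                           ┃    ┃    
   ┃Each component maintains co┃    ┃    
   ┗━━━━━━━━━━━━━━━━━━━━━━━━━━━┛    ┃    
     ┗━━━━━━━━━━━━━━━━━━━━━━━━━━━━━━┛    
                                         
                                         
                                         


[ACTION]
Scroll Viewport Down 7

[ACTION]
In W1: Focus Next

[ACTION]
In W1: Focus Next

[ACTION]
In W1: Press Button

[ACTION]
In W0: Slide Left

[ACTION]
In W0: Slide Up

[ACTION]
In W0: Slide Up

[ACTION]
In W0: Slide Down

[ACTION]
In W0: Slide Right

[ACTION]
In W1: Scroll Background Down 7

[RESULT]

   ┃ DialogModal               ┃━━━━┓    
   ┠───────────────────────────┨    ┃    
   ┃                           ┃────┨    
   ┃This module handles databas┃    ┃    
   ┃The algorithm analyzes user┃    ┃    
   ┃This module optimizes user ┃    ┃    
   ┃Each component coordinates ┃    ┃    
   ┃The pipeline handles cached┃    ┃    
   ┃                           ┃    ┃    
   ┗━━━━━━━━━━━━━━━━━━━━━━━━━━━┛    ┃    
     ┗━━━━━━━━━━━━━━━━━━━━━━━━━━━━━━┛    
                                         
                                         
                                         


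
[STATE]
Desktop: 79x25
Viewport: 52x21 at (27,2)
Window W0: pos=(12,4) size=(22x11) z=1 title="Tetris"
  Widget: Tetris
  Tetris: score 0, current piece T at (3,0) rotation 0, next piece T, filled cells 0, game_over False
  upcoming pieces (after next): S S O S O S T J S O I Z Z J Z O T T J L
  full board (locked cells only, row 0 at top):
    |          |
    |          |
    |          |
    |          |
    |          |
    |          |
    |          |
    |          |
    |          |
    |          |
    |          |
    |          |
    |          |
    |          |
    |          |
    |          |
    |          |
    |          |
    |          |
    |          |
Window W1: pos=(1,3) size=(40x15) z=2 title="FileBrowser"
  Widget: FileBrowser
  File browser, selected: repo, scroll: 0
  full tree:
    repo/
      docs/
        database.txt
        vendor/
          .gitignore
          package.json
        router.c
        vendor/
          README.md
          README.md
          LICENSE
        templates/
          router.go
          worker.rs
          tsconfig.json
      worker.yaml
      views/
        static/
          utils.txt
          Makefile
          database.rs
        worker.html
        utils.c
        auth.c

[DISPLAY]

                                                    
━━━━━━━━━━━━━┓                                      
             ┃                                      
─────────────┨                                      
             ┃                                      
             ┃                                      
             ┃                                      
             ┃                                      
             ┃                                      
             ┃                                      
             ┃                                      
             ┃                                      
             ┃                                      
             ┃                                      
             ┃                                      
━━━━━━━━━━━━━┛                                      
                                                    
                                                    
                                                    
                                                    
                                                    


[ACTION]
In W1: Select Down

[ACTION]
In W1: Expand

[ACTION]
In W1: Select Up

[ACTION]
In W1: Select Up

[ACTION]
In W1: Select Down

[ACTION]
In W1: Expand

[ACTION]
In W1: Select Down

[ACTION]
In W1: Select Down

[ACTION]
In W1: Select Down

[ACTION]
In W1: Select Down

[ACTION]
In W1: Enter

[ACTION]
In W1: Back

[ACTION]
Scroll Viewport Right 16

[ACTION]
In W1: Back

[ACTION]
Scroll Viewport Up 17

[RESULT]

                                                    
                                                    
                                                    
━━━━━━━━━━━━━┓                                      
             ┃                                      
─────────────┨                                      
             ┃                                      
             ┃                                      
             ┃                                      
             ┃                                      
             ┃                                      
             ┃                                      
             ┃                                      
             ┃                                      
             ┃                                      
             ┃                                      
             ┃                                      
━━━━━━━━━━━━━┛                                      
                                                    
                                                    
                                                    


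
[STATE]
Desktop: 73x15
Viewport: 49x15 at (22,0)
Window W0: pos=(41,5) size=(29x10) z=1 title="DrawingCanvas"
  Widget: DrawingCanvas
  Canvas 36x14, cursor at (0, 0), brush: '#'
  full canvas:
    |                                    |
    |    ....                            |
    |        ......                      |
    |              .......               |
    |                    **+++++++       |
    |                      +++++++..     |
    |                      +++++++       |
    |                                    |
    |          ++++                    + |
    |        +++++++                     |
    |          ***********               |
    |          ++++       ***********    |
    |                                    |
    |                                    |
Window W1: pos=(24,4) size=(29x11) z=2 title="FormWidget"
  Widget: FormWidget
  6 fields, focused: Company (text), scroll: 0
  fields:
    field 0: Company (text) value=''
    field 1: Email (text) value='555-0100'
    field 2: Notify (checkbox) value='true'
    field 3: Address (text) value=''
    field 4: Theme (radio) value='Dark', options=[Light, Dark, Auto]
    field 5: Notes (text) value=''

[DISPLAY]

                                                 
                                                 
                                                 
                                                 
  ┏━━━━━━━━━━━━━━━━━━━━━━━━━━━┓                  
  ┃ FormWidget                ┃━━━━━━━━━━━━━━━━┓ 
  ┠───────────────────────────┨vas             ┃ 
  ┃> Company:    [           ]┃────────────────┨ 
  ┃  Email:      [555-0100   ]┃                ┃ 
  ┃  Notify:     [x]          ┃                ┃ 
  ┃  Address:    [           ]┃...             ┃ 
  ┃  Theme:      ( ) Light  (●┃   .......      ┃ 
  ┃  Notes:      [           ]┃         **+++++┃ 
  ┃                           ┃           +++++┃ 
  ┗━━━━━━━━━━━━━━━━━━━━━━━━━━━┛━━━━━━━━━━━━━━━━┛ 


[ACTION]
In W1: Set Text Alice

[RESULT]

                                                 
                                                 
                                                 
                                                 
  ┏━━━━━━━━━━━━━━━━━━━━━━━━━━━┓                  
  ┃ FormWidget                ┃━━━━━━━━━━━━━━━━┓ 
  ┠───────────────────────────┨vas             ┃ 
  ┃> Company:    [Alice      ]┃────────────────┨ 
  ┃  Email:      [555-0100   ]┃                ┃ 
  ┃  Notify:     [x]          ┃                ┃ 
  ┃  Address:    [           ]┃...             ┃ 
  ┃  Theme:      ( ) Light  (●┃   .......      ┃ 
  ┃  Notes:      [           ]┃         **+++++┃ 
  ┃                           ┃           +++++┃ 
  ┗━━━━━━━━━━━━━━━━━━━━━━━━━━━┛━━━━━━━━━━━━━━━━┛ 


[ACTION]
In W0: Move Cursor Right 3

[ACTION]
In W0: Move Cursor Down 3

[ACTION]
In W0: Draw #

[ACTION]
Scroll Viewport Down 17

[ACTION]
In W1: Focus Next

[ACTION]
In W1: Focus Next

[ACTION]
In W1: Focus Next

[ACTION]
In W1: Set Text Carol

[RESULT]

                                                 
                                                 
                                                 
                                                 
  ┏━━━━━━━━━━━━━━━━━━━━━━━━━━━┓                  
  ┃ FormWidget                ┃━━━━━━━━━━━━━━━━┓ 
  ┠───────────────────────────┨vas             ┃ 
  ┃  Company:    [Alice      ]┃────────────────┨ 
  ┃  Email:      [555-0100   ]┃                ┃ 
  ┃  Notify:     [x]          ┃                ┃ 
  ┃> Address:    [Carol      ]┃...             ┃ 
  ┃  Theme:      ( ) Light  (●┃   .......      ┃ 
  ┃  Notes:      [           ]┃         **+++++┃ 
  ┃                           ┃           +++++┃ 
  ┗━━━━━━━━━━━━━━━━━━━━━━━━━━━┛━━━━━━━━━━━━━━━━┛ 


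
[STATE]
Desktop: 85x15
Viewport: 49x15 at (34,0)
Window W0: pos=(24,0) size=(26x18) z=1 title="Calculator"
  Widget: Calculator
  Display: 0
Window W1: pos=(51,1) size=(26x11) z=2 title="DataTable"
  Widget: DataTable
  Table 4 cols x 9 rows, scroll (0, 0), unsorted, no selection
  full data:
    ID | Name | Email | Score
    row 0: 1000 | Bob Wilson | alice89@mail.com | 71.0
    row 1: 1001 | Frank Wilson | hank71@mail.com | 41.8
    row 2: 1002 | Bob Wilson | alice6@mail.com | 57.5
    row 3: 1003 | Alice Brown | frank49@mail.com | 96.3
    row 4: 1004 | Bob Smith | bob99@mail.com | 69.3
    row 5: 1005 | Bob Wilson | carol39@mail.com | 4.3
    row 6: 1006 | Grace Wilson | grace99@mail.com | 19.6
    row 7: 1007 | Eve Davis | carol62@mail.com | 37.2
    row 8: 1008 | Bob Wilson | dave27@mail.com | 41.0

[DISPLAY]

━━━━━━━━━━━━━━━┓                                 
or             ┃ ┏━━━━━━━━━━━━━━━━━━━━━━━━┓      
───────────────┨ ┃ DataTable              ┃      
              0┃ ┠────────────────────────┨      
───┬───┐       ┃ ┃ID  │Name        │Email ┃      
 9 │ ÷ │       ┃ ┃────┼────────────┼──────┃      
───┼───┤       ┃ ┃1000│Bob Wilson  │alice8┃      
 6 │ × │       ┃ ┃1001│Frank Wilson│hank71┃      
───┼───┤       ┃ ┃1002│Bob Wilson  │alice6┃      
 3 │ - │       ┃ ┃1003│Alice Brown │frank4┃      
───┼───┤       ┃ ┃1004│Bob Smith   │bob99@┃      
 = │ + │       ┃ ┗━━━━━━━━━━━━━━━━━━━━━━━━┛      
───┼───┤       ┃                                 
 MR│ M+│       ┃                                 
───┴───┘       ┃                                 


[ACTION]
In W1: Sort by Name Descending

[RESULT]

━━━━━━━━━━━━━━━┓                                 
or             ┃ ┏━━━━━━━━━━━━━━━━━━━━━━━━┓      
───────────────┨ ┃ DataTable              ┃      
              0┃ ┠────────────────────────┨      
───┬───┐       ┃ ┃ID  │Name       ▼│Email ┃      
 9 │ ÷ │       ┃ ┃────┼────────────┼──────┃      
───┼───┤       ┃ ┃1006│Grace Wilson│grace9┃      
 6 │ × │       ┃ ┃1001│Frank Wilson│hank71┃      
───┼───┤       ┃ ┃1007│Eve Davis   │carol6┃      
 3 │ - │       ┃ ┃1000│Bob Wilson  │alice8┃      
───┼───┤       ┃ ┃1002│Bob Wilson  │alice6┃      
 = │ + │       ┃ ┗━━━━━━━━━━━━━━━━━━━━━━━━┛      
───┼───┤       ┃                                 
 MR│ M+│       ┃                                 
───┴───┘       ┃                                 


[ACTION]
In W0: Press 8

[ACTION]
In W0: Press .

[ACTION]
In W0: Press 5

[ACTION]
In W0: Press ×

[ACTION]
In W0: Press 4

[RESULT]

━━━━━━━━━━━━━━━┓                                 
or             ┃ ┏━━━━━━━━━━━━━━━━━━━━━━━━┓      
───────────────┨ ┃ DataTable              ┃      
              4┃ ┠────────────────────────┨      
───┬───┐       ┃ ┃ID  │Name       ▼│Email ┃      
 9 │ ÷ │       ┃ ┃────┼────────────┼──────┃      
───┼───┤       ┃ ┃1006│Grace Wilson│grace9┃      
 6 │ × │       ┃ ┃1001│Frank Wilson│hank71┃      
───┼───┤       ┃ ┃1007│Eve Davis   │carol6┃      
 3 │ - │       ┃ ┃1000│Bob Wilson  │alice8┃      
───┼───┤       ┃ ┃1002│Bob Wilson  │alice6┃      
 = │ + │       ┃ ┗━━━━━━━━━━━━━━━━━━━━━━━━┛      
───┼───┤       ┃                                 
 MR│ M+│       ┃                                 
───┴───┘       ┃                                 


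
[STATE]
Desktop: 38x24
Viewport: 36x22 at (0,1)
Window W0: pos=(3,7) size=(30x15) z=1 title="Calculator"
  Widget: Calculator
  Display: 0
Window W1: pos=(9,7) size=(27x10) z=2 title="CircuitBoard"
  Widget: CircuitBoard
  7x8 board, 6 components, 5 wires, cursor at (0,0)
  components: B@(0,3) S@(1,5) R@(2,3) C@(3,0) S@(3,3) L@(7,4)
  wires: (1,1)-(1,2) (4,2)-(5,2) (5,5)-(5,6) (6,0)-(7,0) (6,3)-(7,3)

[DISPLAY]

                                    
                                    
                                    
                                    
                                    
                                    
   ┏━━━━━┏━━━━━━━━━━━━━━━━━━━━━━━━━┓
   ┃ Calc┃ CircuitBoard            ┃
   ┠─────┠─────────────────────────┨
   ┃     ┃   0 1 2 3 4 5 6         ┃
   ┃┌───┬┃0  [.]          B        ┃
   ┃│ 7 │┃                         ┃
   ┃├───┼┃1       · ─ ·           S┃
   ┃│ 4 │┃                         ┃
   ┃├───┼┃2               R        ┃
   ┃│ 1 │┗━━━━━━━━━━━━━━━━━━━━━━━━━┛
   ┃├───┼───┼───┼───┤           ┃   
   ┃│ 0 │ . │ = │ + │           ┃   
   ┃├───┼───┼───┼───┤           ┃   
   ┃│ C │ MC│ MR│ M+│           ┃   
   ┗━━━━━━━━━━━━━━━━━━━━━━━━━━━━┛   
                                    


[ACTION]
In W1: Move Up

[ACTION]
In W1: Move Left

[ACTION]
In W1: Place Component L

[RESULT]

                                    
                                    
                                    
                                    
                                    
                                    
   ┏━━━━━┏━━━━━━━━━━━━━━━━━━━━━━━━━┓
   ┃ Calc┃ CircuitBoard            ┃
   ┠─────┠─────────────────────────┨
   ┃     ┃   0 1 2 3 4 5 6         ┃
   ┃┌───┬┃0  [L]          B        ┃
   ┃│ 7 │┃                         ┃
   ┃├───┼┃1       · ─ ·           S┃
   ┃│ 4 │┃                         ┃
   ┃├───┼┃2               R        ┃
   ┃│ 1 │┗━━━━━━━━━━━━━━━━━━━━━━━━━┛
   ┃├───┼───┼───┼───┤           ┃   
   ┃│ 0 │ . │ = │ + │           ┃   
   ┃├───┼───┼───┼───┤           ┃   
   ┃│ C │ MC│ MR│ M+│           ┃   
   ┗━━━━━━━━━━━━━━━━━━━━━━━━━━━━┛   
                                    


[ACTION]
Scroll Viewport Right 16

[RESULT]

                                    
                                    
                                    
                                    
                                    
                                    
 ┏━━━━━┏━━━━━━━━━━━━━━━━━━━━━━━━━┓  
 ┃ Calc┃ CircuitBoard            ┃  
 ┠─────┠─────────────────────────┨  
 ┃     ┃   0 1 2 3 4 5 6         ┃  
 ┃┌───┬┃0  [L]          B        ┃  
 ┃│ 7 │┃                         ┃  
 ┃├───┼┃1       · ─ ·           S┃  
 ┃│ 4 │┃                         ┃  
 ┃├───┼┃2               R        ┃  
 ┃│ 1 │┗━━━━━━━━━━━━━━━━━━━━━━━━━┛  
 ┃├───┼───┼───┼───┤           ┃     
 ┃│ 0 │ . │ = │ + │           ┃     
 ┃├───┼───┼───┼───┤           ┃     
 ┃│ C │ MC│ MR│ M+│           ┃     
 ┗━━━━━━━━━━━━━━━━━━━━━━━━━━━━┛     
                                    


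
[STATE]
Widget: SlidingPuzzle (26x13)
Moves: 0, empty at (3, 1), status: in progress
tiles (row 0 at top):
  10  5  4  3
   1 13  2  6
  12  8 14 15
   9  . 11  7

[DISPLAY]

┌────┬────┬────┬────┐     
│ 10 │  5 │  4 │  3 │     
├────┼────┼────┼────┤     
│  1 │ 13 │  2 │  6 │     
├────┼────┼────┼────┤     
│ 12 │  8 │ 14 │ 15 │     
├────┼────┼────┼────┤     
│  9 │    │ 11 │  7 │     
└────┴────┴────┴────┘     
Moves: 0                  
                          
                          
                          


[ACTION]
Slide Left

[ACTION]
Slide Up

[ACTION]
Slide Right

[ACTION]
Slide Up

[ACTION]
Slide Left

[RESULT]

┌────┬────┬────┬────┐     
│ 10 │  5 │  4 │  3 │     
├────┼────┼────┼────┤     
│  1 │ 13 │  2 │  6 │     
├────┼────┼────┼────┤     
│ 12 │  8 │ 14 │ 15 │     
├────┼────┼────┼────┤     
│  9 │ 11 │    │  7 │     
└────┴────┴────┴────┘     
Moves: 3                  
                          
                          
                          


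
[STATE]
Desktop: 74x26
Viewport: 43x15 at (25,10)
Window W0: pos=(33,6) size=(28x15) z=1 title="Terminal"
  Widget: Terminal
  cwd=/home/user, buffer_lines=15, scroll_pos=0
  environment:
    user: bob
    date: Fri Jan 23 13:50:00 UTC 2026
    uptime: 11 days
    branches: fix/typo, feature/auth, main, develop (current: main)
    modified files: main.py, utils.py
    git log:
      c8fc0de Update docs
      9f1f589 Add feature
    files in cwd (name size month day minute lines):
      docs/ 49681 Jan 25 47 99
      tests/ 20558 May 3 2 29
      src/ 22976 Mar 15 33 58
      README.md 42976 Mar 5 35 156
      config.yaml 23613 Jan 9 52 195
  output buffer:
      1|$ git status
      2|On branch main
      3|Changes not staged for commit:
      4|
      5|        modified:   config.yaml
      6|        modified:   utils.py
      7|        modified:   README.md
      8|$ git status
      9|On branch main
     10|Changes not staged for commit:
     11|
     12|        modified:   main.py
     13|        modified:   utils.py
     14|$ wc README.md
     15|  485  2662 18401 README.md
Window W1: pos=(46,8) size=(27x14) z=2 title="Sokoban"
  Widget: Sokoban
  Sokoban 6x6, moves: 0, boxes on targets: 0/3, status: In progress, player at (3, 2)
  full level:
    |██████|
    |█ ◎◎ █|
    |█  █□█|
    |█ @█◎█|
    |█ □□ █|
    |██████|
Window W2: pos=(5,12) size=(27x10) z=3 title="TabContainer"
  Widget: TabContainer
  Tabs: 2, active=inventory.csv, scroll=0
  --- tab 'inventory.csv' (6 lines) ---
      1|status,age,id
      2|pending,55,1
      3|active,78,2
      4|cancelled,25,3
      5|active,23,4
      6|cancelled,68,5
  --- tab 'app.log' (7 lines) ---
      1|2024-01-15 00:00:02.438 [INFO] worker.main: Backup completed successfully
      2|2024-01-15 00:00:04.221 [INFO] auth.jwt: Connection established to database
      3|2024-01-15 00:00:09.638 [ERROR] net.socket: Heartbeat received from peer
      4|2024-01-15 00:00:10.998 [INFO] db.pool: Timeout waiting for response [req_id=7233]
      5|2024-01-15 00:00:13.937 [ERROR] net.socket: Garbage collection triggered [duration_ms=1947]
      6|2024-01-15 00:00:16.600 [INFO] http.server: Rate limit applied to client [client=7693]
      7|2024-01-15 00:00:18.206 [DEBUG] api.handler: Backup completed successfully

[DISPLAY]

        ┃On branch ma┠─────────────────────
        ┃Changes not ┃██████               
━━━━━━┓ ┃            ┃█ ◎◎ █               
      ┃ ┃        modi┃█  █□█               
──────┨ ┃        modi┃█ @█◎█               
p.log ┃ ┃        modi┃█ □□ █               
──────┃ ┃$ git status┃██████               
      ┃ ┃On branch ma┃Moves: 0  0/3        
      ┃ ┃Changes not ┃                     
      ┃ ┃            ┃                     
      ┃ ┗━━━━━━━━━━━━┃                     
━━━━━━┛              ┗━━━━━━━━━━━━━━━━━━━━━
                                           
                                           
                                           


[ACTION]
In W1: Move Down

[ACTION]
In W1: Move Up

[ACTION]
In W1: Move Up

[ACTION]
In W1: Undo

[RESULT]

        ┃On branch ma┠─────────────────────
        ┃Changes not ┃██████               
━━━━━━┓ ┃            ┃█ ◎◎ █               
      ┃ ┃        modi┃█ @█□█               
──────┨ ┃        modi┃█  █◎█               
p.log ┃ ┃        modi┃█ □□ █               
──────┃ ┃$ git status┃██████               
      ┃ ┃On branch ma┃Moves: 1  0/3        
      ┃ ┃Changes not ┃                     
      ┃ ┃            ┃                     
      ┃ ┗━━━━━━━━━━━━┃                     
━━━━━━┛              ┗━━━━━━━━━━━━━━━━━━━━━
                                           
                                           
                                           


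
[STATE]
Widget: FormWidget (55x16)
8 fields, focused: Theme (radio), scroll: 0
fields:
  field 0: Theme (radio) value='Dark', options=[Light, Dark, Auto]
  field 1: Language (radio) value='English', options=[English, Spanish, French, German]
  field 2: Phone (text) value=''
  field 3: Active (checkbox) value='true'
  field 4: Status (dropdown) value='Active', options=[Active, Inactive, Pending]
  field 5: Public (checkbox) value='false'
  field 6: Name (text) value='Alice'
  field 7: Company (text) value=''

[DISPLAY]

> Theme:      ( ) Light  (●) Dark  ( ) Auto            
  Language:   (●) English  ( ) Spanish  ( ) French  ( )
  Phone:      [                                       ]
  Active:     [x]                                      
  Status:     [Active                                ▼]
  Public:     [ ]                                      
  Name:       [Alice                                  ]
  Company:    [                                       ]
                                                       
                                                       
                                                       
                                                       
                                                       
                                                       
                                                       
                                                       


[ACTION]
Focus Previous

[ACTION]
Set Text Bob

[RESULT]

  Theme:      ( ) Light  (●) Dark  ( ) Auto            
  Language:   (●) English  ( ) Spanish  ( ) French  ( )
  Phone:      [                                       ]
  Active:     [x]                                      
  Status:     [Active                                ▼]
  Public:     [ ]                                      
  Name:       [Alice                                  ]
> Company:    [Bob                                    ]
                                                       
                                                       
                                                       
                                                       
                                                       
                                                       
                                                       
                                                       


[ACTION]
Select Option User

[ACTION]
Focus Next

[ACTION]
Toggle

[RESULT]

> Theme:      ( ) Light  (●) Dark  ( ) Auto            
  Language:   (●) English  ( ) Spanish  ( ) French  ( )
  Phone:      [                                       ]
  Active:     [x]                                      
  Status:     [Active                                ▼]
  Public:     [ ]                                      
  Name:       [Alice                                  ]
  Company:    [Bob                                    ]
                                                       
                                                       
                                                       
                                                       
                                                       
                                                       
                                                       
                                                       


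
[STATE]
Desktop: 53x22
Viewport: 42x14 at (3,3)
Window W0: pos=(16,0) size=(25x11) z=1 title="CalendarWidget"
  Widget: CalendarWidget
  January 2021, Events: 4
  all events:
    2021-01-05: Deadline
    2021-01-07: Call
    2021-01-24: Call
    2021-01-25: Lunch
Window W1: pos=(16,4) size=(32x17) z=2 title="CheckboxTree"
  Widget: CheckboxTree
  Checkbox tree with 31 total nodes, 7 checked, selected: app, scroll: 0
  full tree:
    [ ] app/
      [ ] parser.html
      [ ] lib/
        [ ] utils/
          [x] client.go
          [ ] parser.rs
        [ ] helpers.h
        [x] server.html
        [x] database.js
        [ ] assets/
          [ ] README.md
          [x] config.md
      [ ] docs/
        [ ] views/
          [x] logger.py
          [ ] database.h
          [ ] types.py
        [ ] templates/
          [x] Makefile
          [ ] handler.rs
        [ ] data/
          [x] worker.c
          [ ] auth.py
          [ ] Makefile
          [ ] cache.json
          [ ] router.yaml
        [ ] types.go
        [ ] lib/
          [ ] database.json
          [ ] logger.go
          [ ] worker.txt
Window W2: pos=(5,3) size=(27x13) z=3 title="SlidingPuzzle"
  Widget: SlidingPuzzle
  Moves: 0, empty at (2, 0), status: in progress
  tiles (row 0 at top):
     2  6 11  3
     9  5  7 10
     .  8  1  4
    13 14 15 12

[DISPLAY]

  ┏━━━━━━━━━━━━━━━━━━━━━━━━━┓021     ┃    
  ┃ SlidingPuzzle           ┃━━━━━━━━━━━━━
  ┠─────────────────────────┨             
  ┃┌────┬────┬────┬────┐    ┃─────────────
  ┃│  2 │  6 │ 11 │  3 │    ┃             
  ┃├────┼────┼────┼────┤    ┃tml          
  ┃│  9 │  5 │  7 │ 10 │    ┃             
  ┃├────┼────┼────┼────┤    ┃             
  ┃│    │  8 │  1 │  4 │    ┃nt.go        
  ┃├────┼────┼────┼────┤    ┃er.rs        
  ┃│ 13 │ 14 │ 15 │ 12 │    ┃s.h          
  ┃└────┴────┴────┴────┘    ┃.html        
  ┗━━━━━━━━━━━━━━━━━━━━━━━━━┛se.js        
             ┃     [-] assets/            


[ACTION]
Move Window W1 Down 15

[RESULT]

  ┏━━━━━━━━━━━━━━━━━━━━━━━━━┓021     ┃    
  ┃ SlidingPuzzle           ┃Sa Su   ┃    
  ┠─────────────────────────┨━━━━━━━━━━━━━
  ┃┌────┬────┬────┬────┐    ┃             
  ┃│  2 │  6 │ 11 │  3 │    ┃─────────────
  ┃├────┼────┼────┼────┤    ┃             
  ┃│  9 │  5 │  7 │ 10 │    ┃tml          
  ┃├────┼────┼────┼────┤    ┃             
  ┃│    │  8 │  1 │  4 │    ┃             
  ┃├────┼────┼────┼────┤    ┃nt.go        
  ┃│ 13 │ 14 │ 15 │ 12 │    ┃er.rs        
  ┃└────┴────┴────┴────┘    ┃s.h          
  ┗━━━━━━━━━━━━━━━━━━━━━━━━━┛.html        
             ┃     [x] database.js        


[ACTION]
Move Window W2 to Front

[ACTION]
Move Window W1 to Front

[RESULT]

  ┏━━━━━━━━━━━━━━━━━━━━━━━━━┓021     ┃    
  ┃ SlidingPuzzle           ┃Sa Su   ┃    
  ┠──────────┏━━━━━━━━━━━━━━━━━━━━━━━━━━━━
  ┃┌────┬────┃ CheckboxTree               
  ┃│  2 │  6 ┠────────────────────────────
  ┃├────┼────┃>[-] app/                   
  ┃│  9 │  5 ┃   [ ] parser.html          
  ┃├────┼────┃   [-] lib/                 
  ┃│    │  8 ┃     [-] utils/             
  ┃├────┼────┃       [x] client.go        
  ┃│ 13 │ 14 ┃       [ ] parser.rs        
  ┃└────┴────┃     [ ] helpers.h          
  ┗━━━━━━━━━━┃     [x] server.html        
             ┃     [x] database.js        


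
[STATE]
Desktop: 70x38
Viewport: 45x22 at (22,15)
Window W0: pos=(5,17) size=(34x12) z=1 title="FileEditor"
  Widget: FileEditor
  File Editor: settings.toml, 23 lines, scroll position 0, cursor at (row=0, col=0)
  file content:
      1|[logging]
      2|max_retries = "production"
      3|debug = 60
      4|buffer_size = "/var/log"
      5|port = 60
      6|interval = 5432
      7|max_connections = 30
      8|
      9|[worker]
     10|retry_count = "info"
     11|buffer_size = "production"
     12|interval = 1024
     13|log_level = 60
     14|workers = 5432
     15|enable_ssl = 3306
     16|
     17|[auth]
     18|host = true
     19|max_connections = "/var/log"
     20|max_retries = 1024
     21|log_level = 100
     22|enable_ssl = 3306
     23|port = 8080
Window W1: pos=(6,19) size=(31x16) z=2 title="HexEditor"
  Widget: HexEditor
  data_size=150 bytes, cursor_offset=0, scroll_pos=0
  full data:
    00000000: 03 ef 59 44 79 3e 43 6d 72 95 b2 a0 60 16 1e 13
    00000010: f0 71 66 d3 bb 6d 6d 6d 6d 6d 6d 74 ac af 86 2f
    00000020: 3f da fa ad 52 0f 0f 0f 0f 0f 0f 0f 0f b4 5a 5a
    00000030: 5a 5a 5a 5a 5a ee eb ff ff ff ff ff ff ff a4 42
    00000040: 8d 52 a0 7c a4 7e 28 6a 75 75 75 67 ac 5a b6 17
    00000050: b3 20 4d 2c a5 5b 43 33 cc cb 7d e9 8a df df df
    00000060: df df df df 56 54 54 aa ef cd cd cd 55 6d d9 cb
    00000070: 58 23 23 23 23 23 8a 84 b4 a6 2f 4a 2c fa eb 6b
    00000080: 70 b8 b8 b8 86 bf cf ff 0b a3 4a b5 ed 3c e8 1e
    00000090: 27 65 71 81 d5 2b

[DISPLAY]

                                             
                                             
━━━━━━━━━━━━━━━━┓                            
                ┃                            
━━━━━━━━━━━━━━┓─┨                            
              ┃▲┃                            
──────────────┨█┃                            
 59 44 79 3e 4┃░┃                            
 66 d3 bb 6d 6┃░┃                            
 fa ad 52 0f 0┃░┃                            
 5a 5a 5a ee e┃░┃                            
 a0 7c a4 7e 2┃░┃                            
 4d 2c a5 5b 4┃▼┃                            
 df df 56 54 5┃━┛                            
 23 23 23 23 8┃                              
 b8 b8 86 bf c┃                              
 71 81 d5 2b  ┃                              
              ┃                              
              ┃                              
━━━━━━━━━━━━━━┛                              
                                             
                                             


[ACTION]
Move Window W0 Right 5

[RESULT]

                                             
                                             
━━━━━━━━━━━━━━━━━━━━━┓                       
                     ┃                       
━━━━━━━━━━━━━━┓──────┨                       
              ┃     ▲┃                       
──────────────┨     █┃                       
 59 44 79 3e 4┃     ░┃                       
 66 d3 bb 6d 6┃     ░┃                       
 fa ad 52 0f 0┃     ░┃                       
 5a 5a 5a ee e┃     ░┃                       
 a0 7c a4 7e 2┃     ░┃                       
 4d 2c a5 5b 4┃     ▼┃                       
 df df 56 54 5┃━━━━━━┛                       
 23 23 23 23 8┃                              
 b8 b8 86 bf c┃                              
 71 81 d5 2b  ┃                              
              ┃                              
              ┃                              
━━━━━━━━━━━━━━┛                              
                                             
                                             


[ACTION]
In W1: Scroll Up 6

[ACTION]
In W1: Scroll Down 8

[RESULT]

                                             
                                             
━━━━━━━━━━━━━━━━━━━━━┓                       
                     ┃                       
━━━━━━━━━━━━━━┓──────┨                       
              ┃     ▲┃                       
──────────────┨     █┃                       
 b8 b8 86 bf c┃     ░┃                       
 71 81 d5 2b  ┃     ░┃                       
              ┃     ░┃                       
              ┃     ░┃                       
              ┃     ░┃                       
              ┃     ▼┃                       
              ┃━━━━━━┛                       
              ┃                              
              ┃                              
              ┃                              
              ┃                              
              ┃                              
━━━━━━━━━━━━━━┛                              
                                             
                                             
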